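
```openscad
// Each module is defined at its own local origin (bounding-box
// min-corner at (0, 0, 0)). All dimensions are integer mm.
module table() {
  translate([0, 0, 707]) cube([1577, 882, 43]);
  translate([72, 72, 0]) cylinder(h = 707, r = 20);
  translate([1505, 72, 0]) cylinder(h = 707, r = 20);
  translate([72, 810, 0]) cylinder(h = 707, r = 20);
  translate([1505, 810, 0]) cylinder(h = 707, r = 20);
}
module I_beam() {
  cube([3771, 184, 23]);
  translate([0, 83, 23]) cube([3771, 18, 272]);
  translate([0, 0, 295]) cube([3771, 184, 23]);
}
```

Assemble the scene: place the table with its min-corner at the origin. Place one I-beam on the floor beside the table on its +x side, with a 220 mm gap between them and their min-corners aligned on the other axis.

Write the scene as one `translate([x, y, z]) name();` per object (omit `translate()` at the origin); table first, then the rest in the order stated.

table();
translate([1797, 0, 0]) I_beam();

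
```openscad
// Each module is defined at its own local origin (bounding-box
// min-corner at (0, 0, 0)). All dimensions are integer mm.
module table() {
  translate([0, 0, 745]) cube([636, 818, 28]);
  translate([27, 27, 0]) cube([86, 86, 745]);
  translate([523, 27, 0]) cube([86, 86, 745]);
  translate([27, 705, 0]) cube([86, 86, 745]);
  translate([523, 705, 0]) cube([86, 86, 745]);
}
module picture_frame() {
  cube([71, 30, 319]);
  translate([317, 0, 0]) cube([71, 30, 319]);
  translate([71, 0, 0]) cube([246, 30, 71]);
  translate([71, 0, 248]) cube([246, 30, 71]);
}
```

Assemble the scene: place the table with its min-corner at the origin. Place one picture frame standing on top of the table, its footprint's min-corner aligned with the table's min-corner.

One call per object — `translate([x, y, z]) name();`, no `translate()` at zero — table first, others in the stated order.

table();
translate([0, 0, 773]) picture_frame();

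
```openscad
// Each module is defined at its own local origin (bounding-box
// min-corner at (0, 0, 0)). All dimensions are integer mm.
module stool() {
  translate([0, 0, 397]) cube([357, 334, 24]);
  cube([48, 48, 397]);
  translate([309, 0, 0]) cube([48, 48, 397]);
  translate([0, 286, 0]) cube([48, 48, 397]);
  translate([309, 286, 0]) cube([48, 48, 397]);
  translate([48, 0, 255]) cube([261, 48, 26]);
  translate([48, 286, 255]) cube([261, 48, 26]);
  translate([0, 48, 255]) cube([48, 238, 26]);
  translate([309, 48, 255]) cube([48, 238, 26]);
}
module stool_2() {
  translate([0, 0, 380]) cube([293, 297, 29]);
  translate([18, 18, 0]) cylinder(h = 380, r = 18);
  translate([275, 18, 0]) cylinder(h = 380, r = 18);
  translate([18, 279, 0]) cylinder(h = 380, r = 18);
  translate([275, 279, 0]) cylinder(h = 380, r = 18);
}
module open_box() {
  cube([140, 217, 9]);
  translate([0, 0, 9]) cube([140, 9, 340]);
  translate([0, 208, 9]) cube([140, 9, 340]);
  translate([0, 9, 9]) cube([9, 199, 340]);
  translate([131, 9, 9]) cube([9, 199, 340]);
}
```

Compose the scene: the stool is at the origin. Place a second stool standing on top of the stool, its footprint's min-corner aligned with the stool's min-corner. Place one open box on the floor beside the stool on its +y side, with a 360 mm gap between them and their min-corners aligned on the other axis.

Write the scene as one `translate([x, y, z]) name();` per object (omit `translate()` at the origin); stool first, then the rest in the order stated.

stool();
translate([0, 0, 421]) stool_2();
translate([0, 694, 0]) open_box();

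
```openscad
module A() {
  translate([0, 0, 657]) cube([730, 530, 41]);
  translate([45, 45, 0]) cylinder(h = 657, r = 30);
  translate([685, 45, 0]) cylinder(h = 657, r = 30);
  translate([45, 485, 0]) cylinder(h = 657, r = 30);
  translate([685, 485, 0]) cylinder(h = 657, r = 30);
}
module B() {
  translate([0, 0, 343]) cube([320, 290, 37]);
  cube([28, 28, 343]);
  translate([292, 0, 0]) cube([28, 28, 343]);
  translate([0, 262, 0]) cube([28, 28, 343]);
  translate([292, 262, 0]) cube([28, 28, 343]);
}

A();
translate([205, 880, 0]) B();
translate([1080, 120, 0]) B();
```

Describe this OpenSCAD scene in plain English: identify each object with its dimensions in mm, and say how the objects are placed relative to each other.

A is a table with a 730×530 mm rectangular top, 41 mm thick, top surface at z = 698 mm, supported by four round legs of 60 mm diameter, each leg's bounding box inset 15 mm from the nearest pair of top edges, running from the floor.

B is a four-legged stool. The seat is a 320×290×37 mm slab whose top surface is at z = 380 mm; four square legs, each 28×28 mm in cross-section, run from the floor (z = 0) to the underside of the seat, each flush with a corner of the seat.

Two stools sit around the table at the +y, +x sides.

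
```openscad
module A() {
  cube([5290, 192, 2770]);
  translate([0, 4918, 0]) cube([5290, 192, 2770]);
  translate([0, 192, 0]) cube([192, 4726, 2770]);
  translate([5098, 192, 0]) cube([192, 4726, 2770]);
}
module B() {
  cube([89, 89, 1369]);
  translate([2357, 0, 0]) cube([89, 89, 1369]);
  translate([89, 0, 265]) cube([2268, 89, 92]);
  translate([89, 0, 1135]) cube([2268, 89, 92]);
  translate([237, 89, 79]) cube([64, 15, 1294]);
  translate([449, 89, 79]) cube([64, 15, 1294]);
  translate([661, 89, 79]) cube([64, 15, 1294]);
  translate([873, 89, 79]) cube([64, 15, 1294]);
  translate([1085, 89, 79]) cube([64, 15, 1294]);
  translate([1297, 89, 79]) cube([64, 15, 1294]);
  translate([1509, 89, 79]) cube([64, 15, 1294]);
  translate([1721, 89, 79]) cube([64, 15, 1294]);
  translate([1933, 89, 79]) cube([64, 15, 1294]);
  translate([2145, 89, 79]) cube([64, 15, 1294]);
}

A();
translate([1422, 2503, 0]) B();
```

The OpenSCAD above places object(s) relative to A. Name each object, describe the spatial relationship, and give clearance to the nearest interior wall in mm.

A is a house frame. B is a fence section. The fence section sits inside the house frame, centred. The clearance to the nearest interior wall is 1230 mm.

Clearances: x = 1230, y = 2311; minimum 1230 mm.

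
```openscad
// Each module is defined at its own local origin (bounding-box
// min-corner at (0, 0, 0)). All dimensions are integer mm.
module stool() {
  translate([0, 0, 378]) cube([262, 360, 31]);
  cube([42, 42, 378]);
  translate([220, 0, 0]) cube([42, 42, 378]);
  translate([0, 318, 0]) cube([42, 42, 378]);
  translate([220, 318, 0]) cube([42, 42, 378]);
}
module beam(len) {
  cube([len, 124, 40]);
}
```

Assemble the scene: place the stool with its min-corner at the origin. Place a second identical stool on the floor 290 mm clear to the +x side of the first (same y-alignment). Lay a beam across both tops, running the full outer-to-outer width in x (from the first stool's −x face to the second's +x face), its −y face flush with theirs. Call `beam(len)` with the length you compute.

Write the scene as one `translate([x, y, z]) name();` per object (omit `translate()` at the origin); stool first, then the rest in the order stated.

stool();
translate([552, 0, 0]) stool();
translate([0, 0, 409]) beam(814);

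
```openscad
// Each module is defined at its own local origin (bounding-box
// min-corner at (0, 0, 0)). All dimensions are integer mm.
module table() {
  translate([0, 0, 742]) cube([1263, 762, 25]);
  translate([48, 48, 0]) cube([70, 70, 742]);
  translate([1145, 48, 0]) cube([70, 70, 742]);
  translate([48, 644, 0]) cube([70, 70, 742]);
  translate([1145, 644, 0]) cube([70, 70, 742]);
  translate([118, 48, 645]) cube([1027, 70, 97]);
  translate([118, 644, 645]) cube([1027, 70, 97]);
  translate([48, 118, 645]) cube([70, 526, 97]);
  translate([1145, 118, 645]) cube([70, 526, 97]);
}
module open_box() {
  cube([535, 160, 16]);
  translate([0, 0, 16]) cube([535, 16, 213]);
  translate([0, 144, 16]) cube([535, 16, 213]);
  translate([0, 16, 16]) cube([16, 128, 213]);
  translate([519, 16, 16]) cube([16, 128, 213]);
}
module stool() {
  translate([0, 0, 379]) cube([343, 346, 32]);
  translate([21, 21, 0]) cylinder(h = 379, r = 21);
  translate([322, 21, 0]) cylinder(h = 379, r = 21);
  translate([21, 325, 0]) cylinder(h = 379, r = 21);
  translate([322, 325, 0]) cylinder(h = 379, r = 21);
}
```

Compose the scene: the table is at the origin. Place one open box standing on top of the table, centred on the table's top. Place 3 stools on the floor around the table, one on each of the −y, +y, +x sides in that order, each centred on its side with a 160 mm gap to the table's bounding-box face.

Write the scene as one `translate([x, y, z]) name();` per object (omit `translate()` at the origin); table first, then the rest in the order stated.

table();
translate([364, 301, 767]) open_box();
translate([460, -506, 0]) stool();
translate([460, 922, 0]) stool();
translate([1423, 208, 0]) stool();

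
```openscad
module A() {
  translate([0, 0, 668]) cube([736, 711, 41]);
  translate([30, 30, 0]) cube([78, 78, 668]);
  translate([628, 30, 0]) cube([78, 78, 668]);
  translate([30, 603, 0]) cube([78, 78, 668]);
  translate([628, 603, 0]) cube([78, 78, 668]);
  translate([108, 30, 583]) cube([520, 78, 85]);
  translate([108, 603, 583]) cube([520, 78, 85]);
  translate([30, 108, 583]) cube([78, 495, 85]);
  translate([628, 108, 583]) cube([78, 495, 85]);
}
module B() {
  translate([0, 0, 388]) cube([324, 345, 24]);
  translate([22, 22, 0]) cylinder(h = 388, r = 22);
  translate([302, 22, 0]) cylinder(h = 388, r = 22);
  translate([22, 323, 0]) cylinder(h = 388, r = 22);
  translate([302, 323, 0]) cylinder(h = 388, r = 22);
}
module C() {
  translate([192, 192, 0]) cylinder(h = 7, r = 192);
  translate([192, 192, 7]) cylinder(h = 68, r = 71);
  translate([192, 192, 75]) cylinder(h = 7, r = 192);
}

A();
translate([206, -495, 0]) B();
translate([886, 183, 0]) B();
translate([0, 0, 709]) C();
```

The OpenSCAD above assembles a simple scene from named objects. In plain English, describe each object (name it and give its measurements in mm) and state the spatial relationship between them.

A is a rectangular dining table. The top is 736×711×41 mm with its upper surface at z = 709 mm. It stands on four 78×78 mm square legs, each inset 30 mm from the nearest pair of top edges, running from the floor to the underside of the top. Four apron rails, 78 mm thick and 85 mm tall, run between adjacent legs with their top edges flush with the underside of the top and their outer faces flush with the legs' outer faces.

B is a four-legged stool. The seat is 324×345 mm, 24 mm thick, top at z = 412 mm. It stands on four round legs, each 44 mm in diameter, from z = 0 to the seat underside, each leg's axis is inset half a diameter from the nearest pair of seat edges (so the leg's bounding box is flush with the corner).

C is a spool: two coaxial disc flanges of radius 192 mm and thickness 7 mm, joined by a core cylinder of radius 71 mm and height 68 mm. The lower flange rests on z = 0 and the three cylinders share a vertical axis.

Two stools sit around the table at the −y, +x sides. The spool is on top of the table.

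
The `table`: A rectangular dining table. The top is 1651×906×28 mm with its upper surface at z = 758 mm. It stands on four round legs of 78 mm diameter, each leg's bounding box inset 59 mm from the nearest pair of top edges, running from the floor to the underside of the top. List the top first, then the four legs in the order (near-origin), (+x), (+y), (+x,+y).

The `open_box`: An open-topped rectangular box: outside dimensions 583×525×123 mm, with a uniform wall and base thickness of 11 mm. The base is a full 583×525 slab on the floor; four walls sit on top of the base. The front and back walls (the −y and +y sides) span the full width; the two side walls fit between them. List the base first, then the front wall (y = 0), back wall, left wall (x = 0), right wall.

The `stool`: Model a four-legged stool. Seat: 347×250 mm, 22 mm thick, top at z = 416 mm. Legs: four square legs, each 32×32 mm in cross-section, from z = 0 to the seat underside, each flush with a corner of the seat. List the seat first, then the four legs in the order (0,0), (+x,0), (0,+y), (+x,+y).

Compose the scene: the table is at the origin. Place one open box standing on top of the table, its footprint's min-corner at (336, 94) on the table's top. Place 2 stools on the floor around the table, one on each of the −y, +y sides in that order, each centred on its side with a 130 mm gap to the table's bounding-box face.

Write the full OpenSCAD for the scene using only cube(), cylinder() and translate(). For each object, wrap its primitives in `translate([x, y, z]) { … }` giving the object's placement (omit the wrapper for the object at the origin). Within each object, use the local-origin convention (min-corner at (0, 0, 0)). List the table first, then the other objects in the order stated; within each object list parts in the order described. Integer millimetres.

translate([0, 0, 730]) cube([1651, 906, 28]);
translate([98, 98, 0]) cylinder(h = 730, r = 39);
translate([1553, 98, 0]) cylinder(h = 730, r = 39);
translate([98, 808, 0]) cylinder(h = 730, r = 39);
translate([1553, 808, 0]) cylinder(h = 730, r = 39);
translate([336, 94, 758]) {
  cube([583, 525, 11]);
  translate([0, 0, 11]) cube([583, 11, 112]);
  translate([0, 514, 11]) cube([583, 11, 112]);
  translate([0, 11, 11]) cube([11, 503, 112]);
  translate([572, 11, 11]) cube([11, 503, 112]);
}
translate([652, -380, 0]) {
  translate([0, 0, 394]) cube([347, 250, 22]);
  cube([32, 32, 394]);
  translate([315, 0, 0]) cube([32, 32, 394]);
  translate([0, 218, 0]) cube([32, 32, 394]);
  translate([315, 218, 0]) cube([32, 32, 394]);
}
translate([652, 1036, 0]) {
  translate([0, 0, 394]) cube([347, 250, 22]);
  cube([32, 32, 394]);
  translate([315, 0, 0]) cube([32, 32, 394]);
  translate([0, 218, 0]) cube([32, 32, 394]);
  translate([315, 218, 0]) cube([32, 32, 394]);
}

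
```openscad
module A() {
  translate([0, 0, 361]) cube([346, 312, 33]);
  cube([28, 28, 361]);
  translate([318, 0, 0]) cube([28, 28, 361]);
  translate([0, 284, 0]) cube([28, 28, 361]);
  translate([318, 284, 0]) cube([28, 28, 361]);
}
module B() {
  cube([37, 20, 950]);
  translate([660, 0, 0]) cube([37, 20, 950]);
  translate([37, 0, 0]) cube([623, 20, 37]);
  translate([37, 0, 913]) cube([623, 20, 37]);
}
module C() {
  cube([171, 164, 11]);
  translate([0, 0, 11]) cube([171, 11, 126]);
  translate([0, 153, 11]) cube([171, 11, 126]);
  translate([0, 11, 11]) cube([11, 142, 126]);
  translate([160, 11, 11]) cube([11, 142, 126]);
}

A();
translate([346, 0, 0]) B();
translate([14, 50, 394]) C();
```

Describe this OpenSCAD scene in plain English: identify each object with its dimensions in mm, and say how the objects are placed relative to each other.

A is a four-legged stool. The seat is a 346×312×33 mm slab whose top surface is at z = 394 mm; four square legs, each 28×28 mm in cross-section, run from the floor (z = 0) to the underside of the seat, each flush with a corner of the seat.

B is a picture frame with a 623×876 mm rectangular opening (x by z) and a uniform 37 mm border on every side. Frame depth is 20 mm along y. It is built from two vertical stiles running the full outside height and two horizontal rails spanning the gap between the stiles.

C is an open storage box with external size 171×164×137 mm and wall thickness 11 mm (the base is also 11 mm thick). The base covers the whole footprint; the four walls stand on the base, with the y-facing walls full-width and the x-facing walls fitting between their inner faces.

The picture frame is against the stool's +x side, with their −y faces flush. The open box is on top of the stool.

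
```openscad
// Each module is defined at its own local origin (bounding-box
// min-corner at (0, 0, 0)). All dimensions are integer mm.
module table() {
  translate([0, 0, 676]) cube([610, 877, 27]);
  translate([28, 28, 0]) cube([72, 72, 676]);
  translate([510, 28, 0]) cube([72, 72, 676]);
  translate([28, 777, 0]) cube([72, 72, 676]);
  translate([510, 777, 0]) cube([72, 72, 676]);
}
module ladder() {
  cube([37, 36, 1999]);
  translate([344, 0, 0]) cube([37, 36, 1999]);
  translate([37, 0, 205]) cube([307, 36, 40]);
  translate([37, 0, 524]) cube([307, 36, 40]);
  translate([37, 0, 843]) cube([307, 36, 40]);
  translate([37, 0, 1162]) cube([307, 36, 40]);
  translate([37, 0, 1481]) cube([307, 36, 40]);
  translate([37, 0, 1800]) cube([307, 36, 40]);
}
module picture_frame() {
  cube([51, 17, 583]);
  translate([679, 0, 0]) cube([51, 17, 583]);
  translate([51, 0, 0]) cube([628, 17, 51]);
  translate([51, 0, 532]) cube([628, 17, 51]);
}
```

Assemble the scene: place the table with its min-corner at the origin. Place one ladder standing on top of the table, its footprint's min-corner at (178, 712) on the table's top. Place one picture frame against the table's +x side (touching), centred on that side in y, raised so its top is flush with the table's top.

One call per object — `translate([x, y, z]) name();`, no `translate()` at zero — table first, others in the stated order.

table();
translate([178, 712, 703]) ladder();
translate([610, 430, 120]) picture_frame();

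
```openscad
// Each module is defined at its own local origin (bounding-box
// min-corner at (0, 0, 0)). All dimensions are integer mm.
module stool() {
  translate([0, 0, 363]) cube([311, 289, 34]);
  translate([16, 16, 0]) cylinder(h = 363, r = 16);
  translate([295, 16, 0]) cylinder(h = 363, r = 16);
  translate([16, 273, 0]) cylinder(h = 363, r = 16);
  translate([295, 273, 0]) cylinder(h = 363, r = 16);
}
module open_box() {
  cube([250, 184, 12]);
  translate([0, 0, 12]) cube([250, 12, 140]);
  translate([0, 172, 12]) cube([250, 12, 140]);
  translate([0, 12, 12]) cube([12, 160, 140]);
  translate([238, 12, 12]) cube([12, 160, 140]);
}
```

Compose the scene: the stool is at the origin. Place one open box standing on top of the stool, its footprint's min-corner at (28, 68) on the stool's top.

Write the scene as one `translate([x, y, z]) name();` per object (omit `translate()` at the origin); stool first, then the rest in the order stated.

stool();
translate([28, 68, 397]) open_box();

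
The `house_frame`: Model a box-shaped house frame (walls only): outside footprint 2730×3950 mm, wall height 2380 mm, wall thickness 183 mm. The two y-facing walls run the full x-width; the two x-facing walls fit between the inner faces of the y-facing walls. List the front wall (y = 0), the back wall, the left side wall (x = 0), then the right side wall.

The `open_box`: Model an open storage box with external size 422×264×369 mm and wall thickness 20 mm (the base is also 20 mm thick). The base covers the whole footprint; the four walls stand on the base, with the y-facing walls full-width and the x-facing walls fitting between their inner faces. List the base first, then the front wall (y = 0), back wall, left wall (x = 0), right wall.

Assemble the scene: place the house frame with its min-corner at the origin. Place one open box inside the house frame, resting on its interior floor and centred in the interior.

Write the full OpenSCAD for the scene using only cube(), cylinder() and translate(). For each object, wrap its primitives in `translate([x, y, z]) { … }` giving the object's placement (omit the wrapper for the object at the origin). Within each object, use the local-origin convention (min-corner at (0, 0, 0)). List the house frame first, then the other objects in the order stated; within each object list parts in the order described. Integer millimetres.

cube([2730, 183, 2380]);
translate([0, 3767, 0]) cube([2730, 183, 2380]);
translate([0, 183, 0]) cube([183, 3584, 2380]);
translate([2547, 183, 0]) cube([183, 3584, 2380]);
translate([1154, 1843, 0]) {
  cube([422, 264, 20]);
  translate([0, 0, 20]) cube([422, 20, 349]);
  translate([0, 244, 20]) cube([422, 20, 349]);
  translate([0, 20, 20]) cube([20, 224, 349]);
  translate([402, 20, 20]) cube([20, 224, 349]);
}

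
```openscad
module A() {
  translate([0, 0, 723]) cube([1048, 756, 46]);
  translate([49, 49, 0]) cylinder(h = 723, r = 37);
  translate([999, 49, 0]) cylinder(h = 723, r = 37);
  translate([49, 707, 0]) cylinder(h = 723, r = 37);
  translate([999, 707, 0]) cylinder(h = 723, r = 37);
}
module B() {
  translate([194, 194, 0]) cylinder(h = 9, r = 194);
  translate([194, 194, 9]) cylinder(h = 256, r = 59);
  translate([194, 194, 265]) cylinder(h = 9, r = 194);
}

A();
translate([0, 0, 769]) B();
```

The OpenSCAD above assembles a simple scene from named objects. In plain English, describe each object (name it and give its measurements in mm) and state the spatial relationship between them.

A is a table with a 1048×756 mm rectangular top, 46 mm thick, top surface at z = 769 mm, supported by four round legs of 74 mm diameter, each leg's bounding box inset 12 mm from the nearest pair of top edges, running from the floor.

B is a spool: two coaxial disc flanges of radius 194 mm and thickness 9 mm, joined by a core cylinder of radius 59 mm and height 256 mm. The lower flange rests on z = 0 and the three cylinders share a vertical axis.

The spool is on top of the table.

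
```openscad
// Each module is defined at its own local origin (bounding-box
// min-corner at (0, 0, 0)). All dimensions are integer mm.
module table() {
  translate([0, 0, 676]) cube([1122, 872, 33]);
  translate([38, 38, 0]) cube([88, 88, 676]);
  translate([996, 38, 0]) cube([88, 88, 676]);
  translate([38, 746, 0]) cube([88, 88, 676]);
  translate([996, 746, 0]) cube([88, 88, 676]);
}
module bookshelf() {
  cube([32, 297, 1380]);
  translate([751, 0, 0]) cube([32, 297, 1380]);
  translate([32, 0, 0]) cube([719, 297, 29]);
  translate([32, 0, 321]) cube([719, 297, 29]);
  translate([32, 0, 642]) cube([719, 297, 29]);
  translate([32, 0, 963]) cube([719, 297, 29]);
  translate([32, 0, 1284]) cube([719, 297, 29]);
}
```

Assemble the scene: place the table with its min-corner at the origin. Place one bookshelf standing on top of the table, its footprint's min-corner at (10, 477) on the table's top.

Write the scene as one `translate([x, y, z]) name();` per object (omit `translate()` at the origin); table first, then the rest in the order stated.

table();
translate([10, 477, 709]) bookshelf();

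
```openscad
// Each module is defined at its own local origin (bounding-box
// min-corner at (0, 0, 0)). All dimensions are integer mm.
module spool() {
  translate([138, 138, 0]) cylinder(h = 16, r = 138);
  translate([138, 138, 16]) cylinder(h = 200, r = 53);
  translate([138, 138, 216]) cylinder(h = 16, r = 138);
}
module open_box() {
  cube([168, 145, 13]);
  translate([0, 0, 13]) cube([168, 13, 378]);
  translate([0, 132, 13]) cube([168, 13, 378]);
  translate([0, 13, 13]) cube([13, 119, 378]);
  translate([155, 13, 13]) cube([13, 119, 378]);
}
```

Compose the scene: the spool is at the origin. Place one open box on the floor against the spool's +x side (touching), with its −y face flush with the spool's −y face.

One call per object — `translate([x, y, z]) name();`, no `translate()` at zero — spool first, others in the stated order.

spool();
translate([276, 0, 0]) open_box();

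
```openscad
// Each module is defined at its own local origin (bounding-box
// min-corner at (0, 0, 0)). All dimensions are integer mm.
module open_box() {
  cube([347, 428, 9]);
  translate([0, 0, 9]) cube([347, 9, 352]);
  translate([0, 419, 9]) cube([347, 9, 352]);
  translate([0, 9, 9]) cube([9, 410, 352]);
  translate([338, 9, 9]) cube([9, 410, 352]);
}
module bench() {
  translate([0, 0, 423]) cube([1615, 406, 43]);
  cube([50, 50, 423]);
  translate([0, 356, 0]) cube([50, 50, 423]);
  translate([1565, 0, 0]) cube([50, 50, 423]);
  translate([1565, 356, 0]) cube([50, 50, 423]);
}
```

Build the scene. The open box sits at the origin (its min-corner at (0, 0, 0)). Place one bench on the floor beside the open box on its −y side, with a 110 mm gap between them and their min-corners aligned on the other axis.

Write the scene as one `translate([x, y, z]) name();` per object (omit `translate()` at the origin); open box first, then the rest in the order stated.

open_box();
translate([0, -516, 0]) bench();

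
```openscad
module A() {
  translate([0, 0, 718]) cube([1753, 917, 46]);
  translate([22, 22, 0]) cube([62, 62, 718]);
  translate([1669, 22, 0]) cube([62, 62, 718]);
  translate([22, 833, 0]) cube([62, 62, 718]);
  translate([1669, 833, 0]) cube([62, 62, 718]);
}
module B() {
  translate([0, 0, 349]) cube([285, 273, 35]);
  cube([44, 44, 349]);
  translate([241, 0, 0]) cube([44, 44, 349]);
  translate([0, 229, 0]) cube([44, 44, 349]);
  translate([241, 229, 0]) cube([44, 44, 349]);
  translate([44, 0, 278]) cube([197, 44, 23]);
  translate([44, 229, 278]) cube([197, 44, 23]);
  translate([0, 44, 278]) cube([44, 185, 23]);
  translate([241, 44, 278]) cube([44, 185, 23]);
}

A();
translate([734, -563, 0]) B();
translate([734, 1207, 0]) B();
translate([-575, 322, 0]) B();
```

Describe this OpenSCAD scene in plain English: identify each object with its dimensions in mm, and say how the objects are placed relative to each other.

A is a table with a 1753×917 mm rectangular top, 46 mm thick, top surface at z = 764 mm, supported by four 62×62 mm square legs, each inset 22 mm from the nearest pair of top edges, running from the floor.

B is a simple wooden stool: a rectangular seat 285 mm (x) by 273 mm (y), 35 mm thick, top face at z = 384 mm, on four square legs, each 44×44 mm in cross-section. The legs rest on z = 0, each flush with a corner of the seat. Four stretchers, 44 mm wide and 23 mm tall, connect adjacent legs with their undersides at z = 278 mm, each running between the inner faces of the legs it joins and aligned with the legs' outer faces on the other axis.

Three stools sit around the table at the −y, +y, −x sides.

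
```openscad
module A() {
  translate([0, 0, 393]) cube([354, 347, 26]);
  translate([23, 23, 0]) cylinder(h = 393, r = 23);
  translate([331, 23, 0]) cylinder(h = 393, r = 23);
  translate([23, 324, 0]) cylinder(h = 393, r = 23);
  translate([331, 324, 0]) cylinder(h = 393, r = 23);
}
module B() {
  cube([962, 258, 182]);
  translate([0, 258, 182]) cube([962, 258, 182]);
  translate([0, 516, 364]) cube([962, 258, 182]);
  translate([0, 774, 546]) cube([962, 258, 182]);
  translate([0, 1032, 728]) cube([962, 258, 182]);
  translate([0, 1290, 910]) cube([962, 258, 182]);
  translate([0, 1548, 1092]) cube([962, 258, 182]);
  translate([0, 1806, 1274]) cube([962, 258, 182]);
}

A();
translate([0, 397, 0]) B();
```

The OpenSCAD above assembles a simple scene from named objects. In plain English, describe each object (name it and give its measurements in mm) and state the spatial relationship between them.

A is a simple wooden stool: a rectangular seat 354 mm (x) by 347 mm (y), 26 mm thick, top face at z = 419 mm, on four round legs, each 46 mm in diameter. The legs rest on z = 0, each leg's axis is inset half a diameter from the nearest pair of seat edges (so the leg's bounding box is flush with the corner).

B is a straight staircase of 8 solid steps. Each step is 962 mm wide (x), 258 mm deep (y, the going) and 182 mm tall (the rise). The first step rests on the floor; each subsequent step sits one going further in +y and one rise higher in +z, directly behind and above the previous step with no overlap.

The staircase is on the floor beside the stool on its +y side.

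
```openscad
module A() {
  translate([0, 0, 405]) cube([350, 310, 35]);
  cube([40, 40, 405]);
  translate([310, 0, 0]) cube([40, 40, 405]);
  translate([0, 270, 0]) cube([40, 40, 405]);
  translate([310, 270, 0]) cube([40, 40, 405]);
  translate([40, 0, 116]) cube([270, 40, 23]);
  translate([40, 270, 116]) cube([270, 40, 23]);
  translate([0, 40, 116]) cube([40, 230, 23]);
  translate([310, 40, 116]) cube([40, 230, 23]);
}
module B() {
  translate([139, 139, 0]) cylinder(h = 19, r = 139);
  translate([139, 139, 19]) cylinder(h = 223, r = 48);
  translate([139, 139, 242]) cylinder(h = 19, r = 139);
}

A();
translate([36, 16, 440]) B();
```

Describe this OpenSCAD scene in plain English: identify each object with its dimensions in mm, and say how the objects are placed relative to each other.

A is a four-legged stool. The seat is a 350×310×35 mm slab whose top surface is at z = 440 mm; four square legs, each 40×40 mm in cross-section, run from the floor (z = 0) to the underside of the seat, each flush with a corner of the seat. Four stretchers, 40 mm wide and 23 mm tall, connect adjacent legs with their undersides at z = 116 mm, each running between the inner faces of the legs it joins and aligned with the legs' outer faces on the other axis.

B is a spool: two coaxial disc flanges of radius 139 mm and thickness 19 mm, joined by a core cylinder of radius 48 mm and height 223 mm. The lower flange rests on z = 0 and the three cylinders share a vertical axis.

The spool is on top of the stool, centred.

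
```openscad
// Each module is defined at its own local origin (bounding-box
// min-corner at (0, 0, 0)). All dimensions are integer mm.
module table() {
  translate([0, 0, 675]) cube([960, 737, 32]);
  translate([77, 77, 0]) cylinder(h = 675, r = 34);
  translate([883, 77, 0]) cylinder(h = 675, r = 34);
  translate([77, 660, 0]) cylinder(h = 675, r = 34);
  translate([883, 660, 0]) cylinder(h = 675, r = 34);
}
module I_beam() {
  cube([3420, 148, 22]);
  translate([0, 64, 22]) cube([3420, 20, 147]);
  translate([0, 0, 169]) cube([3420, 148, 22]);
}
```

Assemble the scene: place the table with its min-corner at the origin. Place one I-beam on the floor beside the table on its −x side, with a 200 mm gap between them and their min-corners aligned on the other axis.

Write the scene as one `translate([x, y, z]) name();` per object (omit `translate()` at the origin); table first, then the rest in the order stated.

table();
translate([-3620, 0, 0]) I_beam();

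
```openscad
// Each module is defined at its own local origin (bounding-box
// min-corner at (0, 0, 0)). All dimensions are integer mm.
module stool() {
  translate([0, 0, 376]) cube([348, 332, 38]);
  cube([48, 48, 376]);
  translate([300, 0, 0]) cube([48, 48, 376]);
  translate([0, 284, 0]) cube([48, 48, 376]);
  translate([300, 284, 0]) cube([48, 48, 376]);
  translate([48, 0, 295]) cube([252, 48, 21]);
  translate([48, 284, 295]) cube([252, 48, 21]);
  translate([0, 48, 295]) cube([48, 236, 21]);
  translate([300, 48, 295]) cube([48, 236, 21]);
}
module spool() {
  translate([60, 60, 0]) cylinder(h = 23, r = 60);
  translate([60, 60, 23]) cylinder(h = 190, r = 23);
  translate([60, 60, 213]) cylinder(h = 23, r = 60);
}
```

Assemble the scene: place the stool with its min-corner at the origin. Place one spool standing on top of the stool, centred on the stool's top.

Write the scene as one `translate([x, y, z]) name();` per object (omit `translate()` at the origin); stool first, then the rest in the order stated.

stool();
translate([114, 106, 414]) spool();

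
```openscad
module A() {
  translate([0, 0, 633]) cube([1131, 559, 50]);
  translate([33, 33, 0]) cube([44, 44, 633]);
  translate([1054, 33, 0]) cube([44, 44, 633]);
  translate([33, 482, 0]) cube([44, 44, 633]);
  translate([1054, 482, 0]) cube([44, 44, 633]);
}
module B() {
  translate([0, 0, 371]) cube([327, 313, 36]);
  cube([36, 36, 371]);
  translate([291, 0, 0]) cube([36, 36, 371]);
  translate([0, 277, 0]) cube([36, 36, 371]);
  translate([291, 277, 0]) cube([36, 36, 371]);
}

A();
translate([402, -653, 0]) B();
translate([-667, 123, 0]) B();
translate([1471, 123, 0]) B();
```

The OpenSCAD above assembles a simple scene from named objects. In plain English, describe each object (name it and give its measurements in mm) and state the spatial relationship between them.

A is a rectangular dining table. The top is 1131×559×50 mm with its upper surface at z = 683 mm. It stands on four 44×44 mm square legs, each inset 33 mm from the nearest pair of top edges, running from the floor to the underside of the top.

B is a four-legged stool. The seat is 327×313 mm, 36 mm thick, top at z = 407 mm. It stands on four square legs, each 36×36 mm in cross-section, from z = 0 to the seat underside, each flush with a corner of the seat.

Three stools sit around the table at the −y, −x, +x sides.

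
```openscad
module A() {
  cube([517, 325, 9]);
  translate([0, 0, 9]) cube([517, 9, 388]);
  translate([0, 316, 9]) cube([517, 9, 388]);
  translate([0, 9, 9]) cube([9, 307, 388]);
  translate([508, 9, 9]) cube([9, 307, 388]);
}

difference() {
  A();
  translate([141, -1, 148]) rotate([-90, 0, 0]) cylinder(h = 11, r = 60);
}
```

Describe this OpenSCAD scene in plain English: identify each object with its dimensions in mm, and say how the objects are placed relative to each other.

A is an open storage box with external size 517×325×397 mm and wall thickness 9 mm (the base is also 9 mm thick). The base covers the whole footprint; the four walls stand on the base, with the y-facing walls full-width and the x-facing walls fitting between their inner faces.

The open box has a circular hole of radius 60 mm through its front wall, centred at (x = 141, z = 148).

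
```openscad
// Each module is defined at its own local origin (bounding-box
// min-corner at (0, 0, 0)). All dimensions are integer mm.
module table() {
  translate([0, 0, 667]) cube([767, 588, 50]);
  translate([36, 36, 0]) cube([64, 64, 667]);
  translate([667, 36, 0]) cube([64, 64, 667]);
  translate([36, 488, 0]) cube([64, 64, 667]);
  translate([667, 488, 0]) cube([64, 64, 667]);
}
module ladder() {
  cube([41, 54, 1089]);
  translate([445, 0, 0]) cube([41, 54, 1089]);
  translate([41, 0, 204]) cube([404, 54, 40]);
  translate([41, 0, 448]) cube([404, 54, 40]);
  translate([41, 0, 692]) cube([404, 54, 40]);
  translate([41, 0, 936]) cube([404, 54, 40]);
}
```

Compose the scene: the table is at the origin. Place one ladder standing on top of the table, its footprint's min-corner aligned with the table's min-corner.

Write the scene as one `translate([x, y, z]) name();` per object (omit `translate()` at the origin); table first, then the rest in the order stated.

table();
translate([0, 0, 717]) ladder();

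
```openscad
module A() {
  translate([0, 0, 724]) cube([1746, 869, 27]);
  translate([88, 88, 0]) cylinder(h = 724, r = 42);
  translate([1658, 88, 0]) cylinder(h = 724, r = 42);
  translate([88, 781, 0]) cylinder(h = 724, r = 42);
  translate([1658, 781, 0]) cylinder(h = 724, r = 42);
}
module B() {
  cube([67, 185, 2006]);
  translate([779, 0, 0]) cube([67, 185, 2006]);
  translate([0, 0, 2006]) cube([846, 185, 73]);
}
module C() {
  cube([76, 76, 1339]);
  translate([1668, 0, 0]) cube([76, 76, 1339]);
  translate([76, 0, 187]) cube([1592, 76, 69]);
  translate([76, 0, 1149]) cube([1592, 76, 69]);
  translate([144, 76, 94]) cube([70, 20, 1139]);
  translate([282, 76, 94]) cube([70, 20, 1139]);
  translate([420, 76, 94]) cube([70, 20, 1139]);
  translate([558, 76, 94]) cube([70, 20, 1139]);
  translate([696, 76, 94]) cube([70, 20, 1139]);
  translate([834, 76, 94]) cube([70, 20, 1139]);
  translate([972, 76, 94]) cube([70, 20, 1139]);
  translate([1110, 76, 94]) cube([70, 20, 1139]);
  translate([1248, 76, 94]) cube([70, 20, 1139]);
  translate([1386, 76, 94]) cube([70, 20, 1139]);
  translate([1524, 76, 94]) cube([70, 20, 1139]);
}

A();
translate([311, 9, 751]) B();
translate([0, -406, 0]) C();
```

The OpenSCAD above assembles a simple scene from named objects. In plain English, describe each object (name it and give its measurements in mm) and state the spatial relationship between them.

A is a rectangular dining table. The top is 1746×869×27 mm with its upper surface at z = 751 mm. It stands on four round legs of 84 mm diameter, each leg's bounding box inset 46 mm from the nearest pair of top edges, running from the floor to the underside of the top.

B is a rectangular door frame: two vertical jambs of 67×185 mm section, 2006 mm tall, with a clear opening 712 mm wide between their inner faces. A header 73 mm tall and 185 mm deep lies on top of the jambs and spans the full outside width.

C is a fence section. Two 76×76 mm posts, 1339 mm tall, stand on the floor with a clear span of 1592 mm between their inner faces. Two horizontal rails of 76×69 mm section span the gap between the posts with their undersides at z = 187 mm and z = 1149 mm, flush with the posts' −y face. 11 pickets, each 70 mm wide, 20 mm thick and 1139 mm tall, are fixed to the +y face of the rails with their bottoms at z = 94 mm, evenly spaced across the span with equal gaps (rounded down to the nearest mm) at the −x end and between each pair — any rounding remainder accumulates at the +x end.

The door frame is on top of the table. The fence section is on the floor beside the table on its −y side.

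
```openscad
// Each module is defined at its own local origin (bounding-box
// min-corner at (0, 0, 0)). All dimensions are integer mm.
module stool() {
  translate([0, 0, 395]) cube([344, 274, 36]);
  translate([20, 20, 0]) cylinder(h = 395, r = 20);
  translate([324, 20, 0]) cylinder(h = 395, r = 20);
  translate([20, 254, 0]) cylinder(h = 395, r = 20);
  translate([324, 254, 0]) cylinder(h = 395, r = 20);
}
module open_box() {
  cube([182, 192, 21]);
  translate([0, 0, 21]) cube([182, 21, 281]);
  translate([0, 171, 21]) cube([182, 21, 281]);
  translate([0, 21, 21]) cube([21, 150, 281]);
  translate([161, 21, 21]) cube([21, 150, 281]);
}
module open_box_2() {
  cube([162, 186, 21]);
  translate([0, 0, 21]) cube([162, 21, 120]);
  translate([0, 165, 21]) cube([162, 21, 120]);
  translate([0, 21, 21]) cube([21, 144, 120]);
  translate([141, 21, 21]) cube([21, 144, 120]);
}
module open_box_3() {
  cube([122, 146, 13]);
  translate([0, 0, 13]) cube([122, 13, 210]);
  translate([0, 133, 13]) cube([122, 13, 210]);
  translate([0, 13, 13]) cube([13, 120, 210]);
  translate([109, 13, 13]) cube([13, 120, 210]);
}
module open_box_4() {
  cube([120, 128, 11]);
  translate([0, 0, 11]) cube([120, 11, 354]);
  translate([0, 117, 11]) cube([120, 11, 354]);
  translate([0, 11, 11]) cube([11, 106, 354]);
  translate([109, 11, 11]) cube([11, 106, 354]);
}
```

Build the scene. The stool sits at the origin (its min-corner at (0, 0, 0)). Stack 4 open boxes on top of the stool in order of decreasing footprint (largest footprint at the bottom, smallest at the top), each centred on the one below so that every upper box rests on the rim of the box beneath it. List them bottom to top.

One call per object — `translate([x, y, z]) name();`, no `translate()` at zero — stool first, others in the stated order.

stool();
translate([81, 41, 431]) open_box();
translate([91, 44, 733]) open_box_2();
translate([111, 64, 874]) open_box_3();
translate([112, 73, 1097]) open_box_4();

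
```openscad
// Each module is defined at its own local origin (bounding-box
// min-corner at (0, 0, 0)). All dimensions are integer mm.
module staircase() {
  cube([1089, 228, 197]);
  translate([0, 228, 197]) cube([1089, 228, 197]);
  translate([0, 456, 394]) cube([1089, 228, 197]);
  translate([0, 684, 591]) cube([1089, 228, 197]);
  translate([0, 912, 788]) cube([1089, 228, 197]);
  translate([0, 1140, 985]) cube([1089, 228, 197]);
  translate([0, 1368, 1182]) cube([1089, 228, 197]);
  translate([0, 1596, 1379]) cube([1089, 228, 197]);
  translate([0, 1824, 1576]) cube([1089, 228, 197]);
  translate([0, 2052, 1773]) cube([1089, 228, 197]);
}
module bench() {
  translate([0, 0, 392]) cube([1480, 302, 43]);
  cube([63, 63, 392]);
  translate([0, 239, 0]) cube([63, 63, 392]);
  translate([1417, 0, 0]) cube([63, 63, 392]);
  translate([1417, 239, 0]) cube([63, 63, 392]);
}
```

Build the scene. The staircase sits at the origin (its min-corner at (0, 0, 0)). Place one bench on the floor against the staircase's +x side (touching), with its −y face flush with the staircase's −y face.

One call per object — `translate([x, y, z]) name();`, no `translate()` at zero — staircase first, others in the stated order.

staircase();
translate([1089, 0, 0]) bench();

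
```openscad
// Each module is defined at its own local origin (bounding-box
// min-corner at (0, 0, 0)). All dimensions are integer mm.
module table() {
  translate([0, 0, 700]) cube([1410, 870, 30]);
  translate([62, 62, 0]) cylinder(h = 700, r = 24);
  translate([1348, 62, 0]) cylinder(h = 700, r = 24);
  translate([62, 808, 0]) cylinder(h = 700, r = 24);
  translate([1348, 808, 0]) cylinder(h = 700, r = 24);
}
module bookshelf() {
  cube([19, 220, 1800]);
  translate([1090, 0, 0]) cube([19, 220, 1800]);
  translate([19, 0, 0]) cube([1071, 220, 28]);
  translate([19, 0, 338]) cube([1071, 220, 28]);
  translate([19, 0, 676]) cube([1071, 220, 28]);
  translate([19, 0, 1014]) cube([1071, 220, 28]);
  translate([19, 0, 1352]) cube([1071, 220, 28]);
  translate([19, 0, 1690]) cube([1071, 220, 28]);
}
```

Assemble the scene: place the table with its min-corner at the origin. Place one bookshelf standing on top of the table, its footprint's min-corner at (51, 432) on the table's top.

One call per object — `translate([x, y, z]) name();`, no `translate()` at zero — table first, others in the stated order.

table();
translate([51, 432, 730]) bookshelf();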